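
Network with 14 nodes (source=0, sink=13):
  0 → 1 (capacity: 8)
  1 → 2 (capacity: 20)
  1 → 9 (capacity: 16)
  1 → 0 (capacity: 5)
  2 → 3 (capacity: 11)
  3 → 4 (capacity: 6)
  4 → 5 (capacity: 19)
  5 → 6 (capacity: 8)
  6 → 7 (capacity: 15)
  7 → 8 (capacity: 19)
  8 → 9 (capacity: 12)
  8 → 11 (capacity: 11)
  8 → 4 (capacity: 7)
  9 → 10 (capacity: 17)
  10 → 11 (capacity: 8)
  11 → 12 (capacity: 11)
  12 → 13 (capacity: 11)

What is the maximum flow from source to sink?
Maximum flow = 8

Max flow: 8

Flow assignment:
  0 → 1: 8/8
  1 → 9: 8/16
  9 → 10: 8/17
  10 → 11: 8/8
  11 → 12: 8/11
  12 → 13: 8/11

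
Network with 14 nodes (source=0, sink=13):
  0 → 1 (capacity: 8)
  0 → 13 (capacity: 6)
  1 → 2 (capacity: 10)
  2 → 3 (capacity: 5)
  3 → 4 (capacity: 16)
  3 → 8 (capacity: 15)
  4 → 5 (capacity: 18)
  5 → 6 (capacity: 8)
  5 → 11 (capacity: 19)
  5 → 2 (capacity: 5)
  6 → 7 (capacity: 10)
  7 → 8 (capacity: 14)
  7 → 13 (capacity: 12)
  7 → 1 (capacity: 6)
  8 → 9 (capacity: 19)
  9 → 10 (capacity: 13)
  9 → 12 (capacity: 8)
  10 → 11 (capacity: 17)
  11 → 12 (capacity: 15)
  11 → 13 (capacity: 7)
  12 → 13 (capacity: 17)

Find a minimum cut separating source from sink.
Min cut value = 11, edges: (0,13), (2,3)

Min cut value: 11
Partition: S = [0, 1, 2], T = [3, 4, 5, 6, 7, 8, 9, 10, 11, 12, 13]
Cut edges: (0,13), (2,3)

By max-flow min-cut theorem, max flow = min cut = 11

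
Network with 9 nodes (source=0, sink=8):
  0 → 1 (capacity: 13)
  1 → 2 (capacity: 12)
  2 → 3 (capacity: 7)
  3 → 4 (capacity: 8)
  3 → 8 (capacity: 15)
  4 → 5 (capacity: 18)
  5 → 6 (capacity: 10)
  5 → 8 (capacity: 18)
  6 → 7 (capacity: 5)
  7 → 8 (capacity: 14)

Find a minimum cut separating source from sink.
Min cut value = 7, edges: (2,3)

Min cut value: 7
Partition: S = [0, 1, 2], T = [3, 4, 5, 6, 7, 8]
Cut edges: (2,3)

By max-flow min-cut theorem, max flow = min cut = 7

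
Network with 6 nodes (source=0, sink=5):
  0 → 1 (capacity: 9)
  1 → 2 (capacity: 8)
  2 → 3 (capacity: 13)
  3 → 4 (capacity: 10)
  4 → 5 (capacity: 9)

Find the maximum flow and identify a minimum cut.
Max flow = 8, Min cut edges: (1,2)

Maximum flow: 8
Minimum cut: (1,2)
Partition: S = [0, 1], T = [2, 3, 4, 5]

Max-flow min-cut theorem verified: both equal 8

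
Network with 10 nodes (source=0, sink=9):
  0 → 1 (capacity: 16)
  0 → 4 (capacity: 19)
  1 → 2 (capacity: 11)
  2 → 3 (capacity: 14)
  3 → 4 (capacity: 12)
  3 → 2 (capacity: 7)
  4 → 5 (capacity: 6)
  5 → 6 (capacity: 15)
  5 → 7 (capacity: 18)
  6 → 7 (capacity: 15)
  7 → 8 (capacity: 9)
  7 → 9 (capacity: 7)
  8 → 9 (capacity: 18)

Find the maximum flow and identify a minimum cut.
Max flow = 6, Min cut edges: (4,5)

Maximum flow: 6
Minimum cut: (4,5)
Partition: S = [0, 1, 2, 3, 4], T = [5, 6, 7, 8, 9]

Max-flow min-cut theorem verified: both equal 6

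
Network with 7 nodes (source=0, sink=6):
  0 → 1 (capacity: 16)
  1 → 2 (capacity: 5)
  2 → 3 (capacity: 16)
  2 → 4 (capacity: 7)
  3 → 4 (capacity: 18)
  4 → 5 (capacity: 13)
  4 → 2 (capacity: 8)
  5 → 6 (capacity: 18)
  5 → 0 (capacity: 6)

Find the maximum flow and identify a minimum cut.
Max flow = 5, Min cut edges: (1,2)

Maximum flow: 5
Minimum cut: (1,2)
Partition: S = [0, 1], T = [2, 3, 4, 5, 6]

Max-flow min-cut theorem verified: both equal 5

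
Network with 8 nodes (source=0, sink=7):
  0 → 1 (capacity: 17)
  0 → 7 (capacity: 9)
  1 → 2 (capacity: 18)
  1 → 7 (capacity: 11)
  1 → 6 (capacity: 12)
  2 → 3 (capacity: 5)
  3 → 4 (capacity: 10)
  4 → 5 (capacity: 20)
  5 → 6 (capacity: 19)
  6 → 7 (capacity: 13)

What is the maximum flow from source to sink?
Maximum flow = 26

Max flow: 26

Flow assignment:
  0 → 1: 17/17
  0 → 7: 9/9
  1 → 7: 11/11
  1 → 6: 6/12
  6 → 7: 6/13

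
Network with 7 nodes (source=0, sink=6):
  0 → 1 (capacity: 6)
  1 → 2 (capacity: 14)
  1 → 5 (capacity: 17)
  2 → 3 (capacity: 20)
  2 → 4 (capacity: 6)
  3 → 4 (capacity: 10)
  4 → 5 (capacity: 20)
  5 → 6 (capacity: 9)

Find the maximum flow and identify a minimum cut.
Max flow = 6, Min cut edges: (0,1)

Maximum flow: 6
Minimum cut: (0,1)
Partition: S = [0], T = [1, 2, 3, 4, 5, 6]

Max-flow min-cut theorem verified: both equal 6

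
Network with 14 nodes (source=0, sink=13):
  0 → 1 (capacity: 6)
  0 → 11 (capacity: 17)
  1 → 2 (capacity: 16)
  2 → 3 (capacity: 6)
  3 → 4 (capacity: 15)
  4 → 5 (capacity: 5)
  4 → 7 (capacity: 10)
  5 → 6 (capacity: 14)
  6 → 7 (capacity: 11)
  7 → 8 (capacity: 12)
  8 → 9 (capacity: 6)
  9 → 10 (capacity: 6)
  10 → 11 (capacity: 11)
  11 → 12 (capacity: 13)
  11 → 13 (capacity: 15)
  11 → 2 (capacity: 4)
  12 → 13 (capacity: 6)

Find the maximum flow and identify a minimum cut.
Max flow = 21, Min cut edges: (11,13), (12,13)

Maximum flow: 21
Minimum cut: (11,13), (12,13)
Partition: S = [0, 1, 2, 3, 4, 5, 6, 7, 8, 9, 10, 11, 12], T = [13]

Max-flow min-cut theorem verified: both equal 21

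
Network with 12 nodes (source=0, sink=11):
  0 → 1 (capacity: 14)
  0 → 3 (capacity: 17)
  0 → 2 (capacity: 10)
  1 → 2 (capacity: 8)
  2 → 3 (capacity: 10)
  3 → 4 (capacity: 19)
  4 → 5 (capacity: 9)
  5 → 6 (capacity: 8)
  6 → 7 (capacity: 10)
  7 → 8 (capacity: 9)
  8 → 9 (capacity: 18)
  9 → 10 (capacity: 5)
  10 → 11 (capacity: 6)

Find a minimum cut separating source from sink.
Min cut value = 5, edges: (9,10)

Min cut value: 5
Partition: S = [0, 1, 2, 3, 4, 5, 6, 7, 8, 9], T = [10, 11]
Cut edges: (9,10)

By max-flow min-cut theorem, max flow = min cut = 5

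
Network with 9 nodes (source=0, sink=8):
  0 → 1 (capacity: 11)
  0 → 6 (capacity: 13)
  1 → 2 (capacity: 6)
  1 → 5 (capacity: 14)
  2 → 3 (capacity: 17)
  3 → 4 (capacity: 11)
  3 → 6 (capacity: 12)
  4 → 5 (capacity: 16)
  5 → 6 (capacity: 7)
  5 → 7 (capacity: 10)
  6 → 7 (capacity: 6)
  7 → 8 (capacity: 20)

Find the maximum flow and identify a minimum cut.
Max flow = 16, Min cut edges: (5,7), (6,7)

Maximum flow: 16
Minimum cut: (5,7), (6,7)
Partition: S = [0, 1, 2, 3, 4, 5, 6], T = [7, 8]

Max-flow min-cut theorem verified: both equal 16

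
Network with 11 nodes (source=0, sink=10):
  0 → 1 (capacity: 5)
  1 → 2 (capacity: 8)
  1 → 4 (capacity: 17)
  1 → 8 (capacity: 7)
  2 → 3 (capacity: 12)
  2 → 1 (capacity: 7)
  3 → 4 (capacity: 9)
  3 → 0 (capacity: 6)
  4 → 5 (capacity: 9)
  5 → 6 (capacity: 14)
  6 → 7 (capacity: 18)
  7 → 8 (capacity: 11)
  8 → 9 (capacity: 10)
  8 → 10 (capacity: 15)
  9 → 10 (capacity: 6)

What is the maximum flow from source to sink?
Maximum flow = 5

Max flow: 5

Flow assignment:
  0 → 1: 5/5
  1 → 8: 5/7
  8 → 10: 5/15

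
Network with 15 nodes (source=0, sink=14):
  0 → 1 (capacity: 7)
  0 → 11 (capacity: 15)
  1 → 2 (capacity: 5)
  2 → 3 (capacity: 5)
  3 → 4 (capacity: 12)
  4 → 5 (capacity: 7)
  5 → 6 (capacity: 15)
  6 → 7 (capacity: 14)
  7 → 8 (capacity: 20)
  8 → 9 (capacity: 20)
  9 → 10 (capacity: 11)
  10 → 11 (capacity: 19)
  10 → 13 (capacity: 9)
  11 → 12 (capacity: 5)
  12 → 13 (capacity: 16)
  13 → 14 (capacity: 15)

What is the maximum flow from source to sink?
Maximum flow = 10

Max flow: 10

Flow assignment:
  0 → 1: 5/7
  0 → 11: 5/15
  1 → 2: 5/5
  2 → 3: 5/5
  3 → 4: 5/12
  4 → 5: 5/7
  5 → 6: 5/15
  6 → 7: 5/14
  7 → 8: 5/20
  8 → 9: 5/20
  9 → 10: 5/11
  10 → 13: 5/9
  11 → 12: 5/5
  12 → 13: 5/16
  13 → 14: 10/15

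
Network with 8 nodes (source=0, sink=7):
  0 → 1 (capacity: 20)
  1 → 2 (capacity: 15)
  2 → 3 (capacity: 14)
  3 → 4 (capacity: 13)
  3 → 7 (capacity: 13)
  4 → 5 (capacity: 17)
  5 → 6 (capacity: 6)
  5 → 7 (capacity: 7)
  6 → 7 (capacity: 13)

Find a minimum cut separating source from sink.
Min cut value = 14, edges: (2,3)

Min cut value: 14
Partition: S = [0, 1, 2], T = [3, 4, 5, 6, 7]
Cut edges: (2,3)

By max-flow min-cut theorem, max flow = min cut = 14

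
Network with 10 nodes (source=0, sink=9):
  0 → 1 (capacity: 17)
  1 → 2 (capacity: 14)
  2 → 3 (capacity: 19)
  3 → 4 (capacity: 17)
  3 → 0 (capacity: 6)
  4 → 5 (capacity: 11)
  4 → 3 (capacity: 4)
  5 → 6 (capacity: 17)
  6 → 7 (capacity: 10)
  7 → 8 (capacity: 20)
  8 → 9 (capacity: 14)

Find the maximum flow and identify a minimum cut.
Max flow = 10, Min cut edges: (6,7)

Maximum flow: 10
Minimum cut: (6,7)
Partition: S = [0, 1, 2, 3, 4, 5, 6], T = [7, 8, 9]

Max-flow min-cut theorem verified: both equal 10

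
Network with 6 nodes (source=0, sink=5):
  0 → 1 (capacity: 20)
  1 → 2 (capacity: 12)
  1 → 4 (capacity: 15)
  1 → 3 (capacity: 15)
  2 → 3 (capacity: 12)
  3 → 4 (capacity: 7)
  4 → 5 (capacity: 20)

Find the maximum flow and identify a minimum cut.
Max flow = 20, Min cut edges: (4,5)

Maximum flow: 20
Minimum cut: (4,5)
Partition: S = [0, 1, 2, 3, 4], T = [5]

Max-flow min-cut theorem verified: both equal 20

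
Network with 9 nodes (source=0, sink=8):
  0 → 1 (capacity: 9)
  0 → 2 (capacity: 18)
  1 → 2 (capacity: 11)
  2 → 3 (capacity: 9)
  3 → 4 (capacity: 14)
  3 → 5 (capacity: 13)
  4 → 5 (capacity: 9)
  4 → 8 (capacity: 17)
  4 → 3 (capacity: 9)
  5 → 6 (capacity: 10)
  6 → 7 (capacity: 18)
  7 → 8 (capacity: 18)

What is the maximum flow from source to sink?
Maximum flow = 9

Max flow: 9

Flow assignment:
  0 → 2: 9/18
  2 → 3: 9/9
  3 → 4: 9/14
  4 → 8: 9/17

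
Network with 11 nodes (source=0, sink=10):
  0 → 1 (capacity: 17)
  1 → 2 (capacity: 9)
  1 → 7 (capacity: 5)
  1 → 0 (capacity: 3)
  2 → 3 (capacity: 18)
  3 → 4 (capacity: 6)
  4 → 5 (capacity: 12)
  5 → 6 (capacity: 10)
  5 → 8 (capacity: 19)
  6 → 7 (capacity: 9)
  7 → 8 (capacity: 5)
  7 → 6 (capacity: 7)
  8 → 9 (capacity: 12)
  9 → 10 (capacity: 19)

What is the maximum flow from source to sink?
Maximum flow = 11

Max flow: 11

Flow assignment:
  0 → 1: 11/17
  1 → 2: 6/9
  1 → 7: 5/5
  2 → 3: 6/18
  3 → 4: 6/6
  4 → 5: 6/12
  5 → 8: 6/19
  7 → 8: 5/5
  8 → 9: 11/12
  9 → 10: 11/19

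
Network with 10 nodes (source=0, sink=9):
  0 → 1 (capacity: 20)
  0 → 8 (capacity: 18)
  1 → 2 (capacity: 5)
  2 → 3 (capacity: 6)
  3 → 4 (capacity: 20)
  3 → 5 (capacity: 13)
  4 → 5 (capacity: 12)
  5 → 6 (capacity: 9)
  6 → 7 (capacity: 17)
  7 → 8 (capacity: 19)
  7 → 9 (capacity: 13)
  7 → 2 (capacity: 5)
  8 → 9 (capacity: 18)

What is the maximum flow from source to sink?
Maximum flow = 23

Max flow: 23

Flow assignment:
  0 → 1: 5/20
  0 → 8: 18/18
  1 → 2: 5/5
  2 → 3: 5/6
  3 → 5: 5/13
  5 → 6: 5/9
  6 → 7: 5/17
  7 → 9: 5/13
  8 → 9: 18/18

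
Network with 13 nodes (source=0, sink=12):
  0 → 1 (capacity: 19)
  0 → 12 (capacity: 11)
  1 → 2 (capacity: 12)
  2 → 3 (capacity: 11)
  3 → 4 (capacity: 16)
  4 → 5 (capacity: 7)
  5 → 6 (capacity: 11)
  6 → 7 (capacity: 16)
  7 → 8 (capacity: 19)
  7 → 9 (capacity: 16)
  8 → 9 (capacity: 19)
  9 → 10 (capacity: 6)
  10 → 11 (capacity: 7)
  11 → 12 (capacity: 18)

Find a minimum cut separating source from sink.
Min cut value = 17, edges: (0,12), (9,10)

Min cut value: 17
Partition: S = [0, 1, 2, 3, 4, 5, 6, 7, 8, 9], T = [10, 11, 12]
Cut edges: (0,12), (9,10)

By max-flow min-cut theorem, max flow = min cut = 17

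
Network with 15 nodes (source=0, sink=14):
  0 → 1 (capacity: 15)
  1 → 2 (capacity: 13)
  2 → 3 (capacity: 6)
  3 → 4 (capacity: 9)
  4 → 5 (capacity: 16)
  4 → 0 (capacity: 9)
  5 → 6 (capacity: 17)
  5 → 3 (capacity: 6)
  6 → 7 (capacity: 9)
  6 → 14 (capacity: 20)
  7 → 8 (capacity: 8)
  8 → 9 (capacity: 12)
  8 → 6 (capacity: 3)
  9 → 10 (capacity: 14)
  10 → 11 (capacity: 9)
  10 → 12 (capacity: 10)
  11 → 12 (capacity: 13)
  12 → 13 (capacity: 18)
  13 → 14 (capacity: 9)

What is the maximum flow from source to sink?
Maximum flow = 6

Max flow: 6

Flow assignment:
  0 → 1: 6/15
  1 → 2: 6/13
  2 → 3: 6/6
  3 → 4: 6/9
  4 → 5: 6/16
  5 → 6: 6/17
  6 → 14: 6/20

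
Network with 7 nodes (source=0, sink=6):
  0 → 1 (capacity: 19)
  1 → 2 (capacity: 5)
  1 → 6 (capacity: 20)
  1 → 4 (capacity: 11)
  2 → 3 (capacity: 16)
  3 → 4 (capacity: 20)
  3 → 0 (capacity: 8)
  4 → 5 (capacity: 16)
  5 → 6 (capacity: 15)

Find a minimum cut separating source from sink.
Min cut value = 19, edges: (0,1)

Min cut value: 19
Partition: S = [0], T = [1, 2, 3, 4, 5, 6]
Cut edges: (0,1)

By max-flow min-cut theorem, max flow = min cut = 19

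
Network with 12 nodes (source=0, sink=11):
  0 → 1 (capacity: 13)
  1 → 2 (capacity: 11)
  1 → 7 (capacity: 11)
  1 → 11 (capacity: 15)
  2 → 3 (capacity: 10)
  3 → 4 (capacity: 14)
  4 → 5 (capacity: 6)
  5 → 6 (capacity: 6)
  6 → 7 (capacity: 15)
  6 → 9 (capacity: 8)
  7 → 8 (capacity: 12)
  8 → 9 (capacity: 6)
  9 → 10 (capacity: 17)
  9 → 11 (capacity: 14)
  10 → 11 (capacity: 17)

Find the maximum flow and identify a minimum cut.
Max flow = 13, Min cut edges: (0,1)

Maximum flow: 13
Minimum cut: (0,1)
Partition: S = [0], T = [1, 2, 3, 4, 5, 6, 7, 8, 9, 10, 11]

Max-flow min-cut theorem verified: both equal 13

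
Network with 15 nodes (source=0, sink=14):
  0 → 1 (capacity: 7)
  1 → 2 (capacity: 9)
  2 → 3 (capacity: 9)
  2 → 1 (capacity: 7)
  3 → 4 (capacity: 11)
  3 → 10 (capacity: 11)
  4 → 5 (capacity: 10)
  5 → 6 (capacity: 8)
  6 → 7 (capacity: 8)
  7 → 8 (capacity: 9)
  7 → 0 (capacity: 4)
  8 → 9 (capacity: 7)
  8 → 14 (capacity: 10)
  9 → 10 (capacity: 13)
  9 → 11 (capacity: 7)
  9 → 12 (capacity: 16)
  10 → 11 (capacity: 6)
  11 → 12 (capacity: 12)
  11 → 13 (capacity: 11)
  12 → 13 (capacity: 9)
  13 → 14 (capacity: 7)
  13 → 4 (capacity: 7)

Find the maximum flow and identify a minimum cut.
Max flow = 7, Min cut edges: (0,1)

Maximum flow: 7
Minimum cut: (0,1)
Partition: S = [0], T = [1, 2, 3, 4, 5, 6, 7, 8, 9, 10, 11, 12, 13, 14]

Max-flow min-cut theorem verified: both equal 7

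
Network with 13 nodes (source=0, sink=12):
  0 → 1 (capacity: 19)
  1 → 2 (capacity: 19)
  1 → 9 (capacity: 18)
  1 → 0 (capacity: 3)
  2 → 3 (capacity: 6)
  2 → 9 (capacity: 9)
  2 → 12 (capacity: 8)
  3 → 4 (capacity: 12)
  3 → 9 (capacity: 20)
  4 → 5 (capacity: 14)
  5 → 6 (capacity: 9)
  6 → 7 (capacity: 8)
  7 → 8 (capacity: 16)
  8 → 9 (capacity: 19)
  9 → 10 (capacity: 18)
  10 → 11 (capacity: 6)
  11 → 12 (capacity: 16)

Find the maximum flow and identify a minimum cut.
Max flow = 14, Min cut edges: (2,12), (10,11)

Maximum flow: 14
Minimum cut: (2,12), (10,11)
Partition: S = [0, 1, 2, 3, 4, 5, 6, 7, 8, 9, 10], T = [11, 12]

Max-flow min-cut theorem verified: both equal 14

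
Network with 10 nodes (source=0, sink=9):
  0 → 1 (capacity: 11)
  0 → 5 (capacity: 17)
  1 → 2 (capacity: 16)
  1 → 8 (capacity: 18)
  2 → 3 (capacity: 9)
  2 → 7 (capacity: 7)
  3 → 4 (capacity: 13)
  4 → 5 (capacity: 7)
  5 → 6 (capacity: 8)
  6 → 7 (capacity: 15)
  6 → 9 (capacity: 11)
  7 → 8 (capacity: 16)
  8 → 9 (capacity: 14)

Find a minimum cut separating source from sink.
Min cut value = 19, edges: (0,1), (5,6)

Min cut value: 19
Partition: S = [0, 3, 4, 5], T = [1, 2, 6, 7, 8, 9]
Cut edges: (0,1), (5,6)

By max-flow min-cut theorem, max flow = min cut = 19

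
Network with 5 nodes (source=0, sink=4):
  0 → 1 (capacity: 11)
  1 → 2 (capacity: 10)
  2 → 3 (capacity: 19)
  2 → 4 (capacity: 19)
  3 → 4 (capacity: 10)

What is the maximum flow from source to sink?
Maximum flow = 10

Max flow: 10

Flow assignment:
  0 → 1: 10/11
  1 → 2: 10/10
  2 → 4: 10/19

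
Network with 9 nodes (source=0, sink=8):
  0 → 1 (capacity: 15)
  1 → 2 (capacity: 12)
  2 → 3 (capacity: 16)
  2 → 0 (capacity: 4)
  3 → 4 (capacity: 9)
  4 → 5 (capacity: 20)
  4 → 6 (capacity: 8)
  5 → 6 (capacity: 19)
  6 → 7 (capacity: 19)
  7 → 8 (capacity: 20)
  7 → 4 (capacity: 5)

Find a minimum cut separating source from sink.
Min cut value = 9, edges: (3,4)

Min cut value: 9
Partition: S = [0, 1, 2, 3], T = [4, 5, 6, 7, 8]
Cut edges: (3,4)

By max-flow min-cut theorem, max flow = min cut = 9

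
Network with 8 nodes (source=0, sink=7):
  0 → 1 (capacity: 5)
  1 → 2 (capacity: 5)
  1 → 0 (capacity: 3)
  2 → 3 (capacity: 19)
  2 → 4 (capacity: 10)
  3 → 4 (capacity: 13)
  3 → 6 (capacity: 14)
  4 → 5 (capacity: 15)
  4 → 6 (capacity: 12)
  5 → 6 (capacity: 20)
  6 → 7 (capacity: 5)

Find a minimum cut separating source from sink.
Min cut value = 5, edges: (6,7)

Min cut value: 5
Partition: S = [0, 1, 2, 3, 4, 5, 6], T = [7]
Cut edges: (6,7)

By max-flow min-cut theorem, max flow = min cut = 5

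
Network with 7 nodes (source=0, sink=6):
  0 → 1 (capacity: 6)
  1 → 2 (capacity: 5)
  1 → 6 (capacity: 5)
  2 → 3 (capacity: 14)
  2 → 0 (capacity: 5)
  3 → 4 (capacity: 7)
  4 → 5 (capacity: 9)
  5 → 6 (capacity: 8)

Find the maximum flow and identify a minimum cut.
Max flow = 6, Min cut edges: (0,1)

Maximum flow: 6
Minimum cut: (0,1)
Partition: S = [0], T = [1, 2, 3, 4, 5, 6]

Max-flow min-cut theorem verified: both equal 6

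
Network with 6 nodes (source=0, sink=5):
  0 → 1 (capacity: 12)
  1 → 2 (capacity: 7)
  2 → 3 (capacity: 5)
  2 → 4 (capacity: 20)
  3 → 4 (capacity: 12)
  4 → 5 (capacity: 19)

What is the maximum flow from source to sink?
Maximum flow = 7

Max flow: 7

Flow assignment:
  0 → 1: 7/12
  1 → 2: 7/7
  2 → 4: 7/20
  4 → 5: 7/19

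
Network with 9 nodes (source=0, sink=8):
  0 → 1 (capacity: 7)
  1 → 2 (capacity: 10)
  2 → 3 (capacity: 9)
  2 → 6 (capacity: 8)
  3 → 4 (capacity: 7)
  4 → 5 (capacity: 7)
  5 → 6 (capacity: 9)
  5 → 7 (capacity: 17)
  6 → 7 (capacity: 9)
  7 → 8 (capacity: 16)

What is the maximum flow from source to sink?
Maximum flow = 7

Max flow: 7

Flow assignment:
  0 → 1: 7/7
  1 → 2: 7/10
  2 → 6: 7/8
  6 → 7: 7/9
  7 → 8: 7/16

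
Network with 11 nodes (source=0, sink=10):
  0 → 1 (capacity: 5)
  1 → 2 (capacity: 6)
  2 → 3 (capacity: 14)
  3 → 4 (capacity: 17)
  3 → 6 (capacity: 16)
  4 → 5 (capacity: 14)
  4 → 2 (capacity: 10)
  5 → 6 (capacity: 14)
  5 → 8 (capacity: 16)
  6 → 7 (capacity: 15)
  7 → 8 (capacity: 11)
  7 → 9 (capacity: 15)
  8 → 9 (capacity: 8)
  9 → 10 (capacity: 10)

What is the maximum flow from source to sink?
Maximum flow = 5

Max flow: 5

Flow assignment:
  0 → 1: 5/5
  1 → 2: 5/6
  2 → 3: 5/14
  3 → 6: 5/16
  6 → 7: 5/15
  7 → 9: 5/15
  9 → 10: 5/10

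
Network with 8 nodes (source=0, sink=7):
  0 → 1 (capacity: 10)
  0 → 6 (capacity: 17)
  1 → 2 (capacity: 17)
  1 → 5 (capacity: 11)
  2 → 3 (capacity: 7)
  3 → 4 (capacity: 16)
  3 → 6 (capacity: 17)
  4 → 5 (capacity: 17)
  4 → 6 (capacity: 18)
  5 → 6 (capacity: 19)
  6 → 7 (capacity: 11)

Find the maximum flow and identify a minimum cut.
Max flow = 11, Min cut edges: (6,7)

Maximum flow: 11
Minimum cut: (6,7)
Partition: S = [0, 1, 2, 3, 4, 5, 6], T = [7]

Max-flow min-cut theorem verified: both equal 11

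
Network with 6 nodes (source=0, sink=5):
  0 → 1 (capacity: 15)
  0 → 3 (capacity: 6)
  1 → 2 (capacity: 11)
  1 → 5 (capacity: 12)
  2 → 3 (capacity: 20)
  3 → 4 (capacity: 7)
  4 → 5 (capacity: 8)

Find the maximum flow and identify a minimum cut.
Max flow = 19, Min cut edges: (1,5), (3,4)

Maximum flow: 19
Minimum cut: (1,5), (3,4)
Partition: S = [0, 1, 2, 3], T = [4, 5]

Max-flow min-cut theorem verified: both equal 19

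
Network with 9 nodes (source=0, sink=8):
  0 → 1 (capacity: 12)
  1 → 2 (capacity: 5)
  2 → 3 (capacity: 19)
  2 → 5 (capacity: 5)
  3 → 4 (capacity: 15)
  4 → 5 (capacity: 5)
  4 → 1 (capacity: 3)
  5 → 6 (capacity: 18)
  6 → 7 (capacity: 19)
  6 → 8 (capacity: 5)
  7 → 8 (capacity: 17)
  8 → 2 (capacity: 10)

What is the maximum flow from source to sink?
Maximum flow = 5

Max flow: 5

Flow assignment:
  0 → 1: 5/12
  1 → 2: 5/5
  2 → 5: 5/5
  5 → 6: 5/18
  6 → 8: 5/5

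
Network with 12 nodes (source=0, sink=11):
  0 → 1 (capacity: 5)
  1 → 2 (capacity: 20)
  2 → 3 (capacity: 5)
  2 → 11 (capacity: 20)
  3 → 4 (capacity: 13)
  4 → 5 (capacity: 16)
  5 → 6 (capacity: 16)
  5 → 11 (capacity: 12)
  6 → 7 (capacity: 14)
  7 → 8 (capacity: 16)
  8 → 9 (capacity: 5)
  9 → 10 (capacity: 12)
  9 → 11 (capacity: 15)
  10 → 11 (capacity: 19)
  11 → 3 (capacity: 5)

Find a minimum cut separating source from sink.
Min cut value = 5, edges: (0,1)

Min cut value: 5
Partition: S = [0], T = [1, 2, 3, 4, 5, 6, 7, 8, 9, 10, 11]
Cut edges: (0,1)

By max-flow min-cut theorem, max flow = min cut = 5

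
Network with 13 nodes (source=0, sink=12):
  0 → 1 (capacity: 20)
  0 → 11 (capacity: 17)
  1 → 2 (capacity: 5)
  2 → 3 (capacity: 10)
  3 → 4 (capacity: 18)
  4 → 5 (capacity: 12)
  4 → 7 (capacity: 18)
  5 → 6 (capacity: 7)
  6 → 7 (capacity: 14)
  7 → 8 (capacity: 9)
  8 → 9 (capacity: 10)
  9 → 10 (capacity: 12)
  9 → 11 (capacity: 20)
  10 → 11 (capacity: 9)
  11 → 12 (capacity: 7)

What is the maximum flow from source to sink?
Maximum flow = 7

Max flow: 7

Flow assignment:
  0 → 1: 5/20
  0 → 11: 2/17
  1 → 2: 5/5
  2 → 3: 5/10
  3 → 4: 5/18
  4 → 7: 5/18
  7 → 8: 5/9
  8 → 9: 5/10
  9 → 11: 5/20
  11 → 12: 7/7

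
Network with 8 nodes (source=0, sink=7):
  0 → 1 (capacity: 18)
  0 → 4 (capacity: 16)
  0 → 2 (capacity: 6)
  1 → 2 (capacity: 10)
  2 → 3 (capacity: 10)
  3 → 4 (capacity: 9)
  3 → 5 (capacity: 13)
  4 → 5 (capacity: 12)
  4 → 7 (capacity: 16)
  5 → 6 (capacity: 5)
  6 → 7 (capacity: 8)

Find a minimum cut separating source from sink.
Min cut value = 21, edges: (4,7), (5,6)

Min cut value: 21
Partition: S = [0, 1, 2, 3, 4, 5], T = [6, 7]
Cut edges: (4,7), (5,6)

By max-flow min-cut theorem, max flow = min cut = 21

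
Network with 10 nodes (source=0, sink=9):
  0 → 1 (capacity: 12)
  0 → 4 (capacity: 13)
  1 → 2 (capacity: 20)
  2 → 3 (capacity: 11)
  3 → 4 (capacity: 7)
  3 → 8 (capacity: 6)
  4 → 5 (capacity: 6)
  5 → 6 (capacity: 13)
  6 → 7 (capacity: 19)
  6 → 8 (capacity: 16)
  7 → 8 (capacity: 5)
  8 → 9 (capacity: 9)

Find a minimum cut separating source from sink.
Min cut value = 9, edges: (8,9)

Min cut value: 9
Partition: S = [0, 1, 2, 3, 4, 5, 6, 7, 8], T = [9]
Cut edges: (8,9)

By max-flow min-cut theorem, max flow = min cut = 9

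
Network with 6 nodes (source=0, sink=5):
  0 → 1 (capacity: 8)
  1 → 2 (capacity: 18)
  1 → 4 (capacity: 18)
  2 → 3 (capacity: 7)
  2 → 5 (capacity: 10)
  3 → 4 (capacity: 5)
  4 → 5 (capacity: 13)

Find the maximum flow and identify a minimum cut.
Max flow = 8, Min cut edges: (0,1)

Maximum flow: 8
Minimum cut: (0,1)
Partition: S = [0], T = [1, 2, 3, 4, 5]

Max-flow min-cut theorem verified: both equal 8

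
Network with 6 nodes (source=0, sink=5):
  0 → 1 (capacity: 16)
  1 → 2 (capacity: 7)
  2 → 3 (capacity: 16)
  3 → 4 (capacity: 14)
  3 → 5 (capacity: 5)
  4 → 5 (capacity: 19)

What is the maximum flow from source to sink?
Maximum flow = 7

Max flow: 7

Flow assignment:
  0 → 1: 7/16
  1 → 2: 7/7
  2 → 3: 7/16
  3 → 4: 2/14
  3 → 5: 5/5
  4 → 5: 2/19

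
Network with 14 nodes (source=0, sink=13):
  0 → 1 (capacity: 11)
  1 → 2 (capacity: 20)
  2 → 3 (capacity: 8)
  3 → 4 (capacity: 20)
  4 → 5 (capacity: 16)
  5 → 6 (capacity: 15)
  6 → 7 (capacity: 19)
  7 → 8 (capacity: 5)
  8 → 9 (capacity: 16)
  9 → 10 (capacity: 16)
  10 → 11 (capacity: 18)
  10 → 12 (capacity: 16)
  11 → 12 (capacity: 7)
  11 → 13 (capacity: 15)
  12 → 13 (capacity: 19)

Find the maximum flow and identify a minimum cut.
Max flow = 5, Min cut edges: (7,8)

Maximum flow: 5
Minimum cut: (7,8)
Partition: S = [0, 1, 2, 3, 4, 5, 6, 7], T = [8, 9, 10, 11, 12, 13]

Max-flow min-cut theorem verified: both equal 5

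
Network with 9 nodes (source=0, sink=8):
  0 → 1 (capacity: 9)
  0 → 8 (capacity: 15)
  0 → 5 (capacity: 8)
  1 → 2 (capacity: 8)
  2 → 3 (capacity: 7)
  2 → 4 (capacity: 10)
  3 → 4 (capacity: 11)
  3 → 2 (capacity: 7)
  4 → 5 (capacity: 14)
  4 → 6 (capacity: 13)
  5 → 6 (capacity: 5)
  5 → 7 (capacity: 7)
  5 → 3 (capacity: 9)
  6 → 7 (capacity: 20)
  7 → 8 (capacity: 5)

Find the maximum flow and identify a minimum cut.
Max flow = 20, Min cut edges: (0,8), (7,8)

Maximum flow: 20
Minimum cut: (0,8), (7,8)
Partition: S = [0, 1, 2, 3, 4, 5, 6, 7], T = [8]

Max-flow min-cut theorem verified: both equal 20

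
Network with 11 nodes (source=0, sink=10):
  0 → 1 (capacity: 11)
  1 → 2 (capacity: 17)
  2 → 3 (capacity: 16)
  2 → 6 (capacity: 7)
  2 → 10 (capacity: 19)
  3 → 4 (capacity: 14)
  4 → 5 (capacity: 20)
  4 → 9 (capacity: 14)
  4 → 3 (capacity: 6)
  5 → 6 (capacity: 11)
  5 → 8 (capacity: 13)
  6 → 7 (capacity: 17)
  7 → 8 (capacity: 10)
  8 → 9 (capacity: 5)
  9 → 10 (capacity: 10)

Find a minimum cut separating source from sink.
Min cut value = 11, edges: (0,1)

Min cut value: 11
Partition: S = [0], T = [1, 2, 3, 4, 5, 6, 7, 8, 9, 10]
Cut edges: (0,1)

By max-flow min-cut theorem, max flow = min cut = 11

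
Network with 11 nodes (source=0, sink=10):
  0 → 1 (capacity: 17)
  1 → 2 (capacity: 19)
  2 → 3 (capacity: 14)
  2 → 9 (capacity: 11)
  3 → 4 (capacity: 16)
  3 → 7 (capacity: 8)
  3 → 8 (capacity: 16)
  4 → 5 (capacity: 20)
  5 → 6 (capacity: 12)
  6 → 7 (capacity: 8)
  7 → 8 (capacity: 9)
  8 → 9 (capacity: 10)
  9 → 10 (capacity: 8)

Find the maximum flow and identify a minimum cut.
Max flow = 8, Min cut edges: (9,10)

Maximum flow: 8
Minimum cut: (9,10)
Partition: S = [0, 1, 2, 3, 4, 5, 6, 7, 8, 9], T = [10]

Max-flow min-cut theorem verified: both equal 8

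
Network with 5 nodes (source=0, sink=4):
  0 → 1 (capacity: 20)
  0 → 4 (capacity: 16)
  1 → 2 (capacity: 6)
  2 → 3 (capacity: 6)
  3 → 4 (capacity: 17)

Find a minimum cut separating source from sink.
Min cut value = 22, edges: (0,4), (2,3)

Min cut value: 22
Partition: S = [0, 1, 2], T = [3, 4]
Cut edges: (0,4), (2,3)

By max-flow min-cut theorem, max flow = min cut = 22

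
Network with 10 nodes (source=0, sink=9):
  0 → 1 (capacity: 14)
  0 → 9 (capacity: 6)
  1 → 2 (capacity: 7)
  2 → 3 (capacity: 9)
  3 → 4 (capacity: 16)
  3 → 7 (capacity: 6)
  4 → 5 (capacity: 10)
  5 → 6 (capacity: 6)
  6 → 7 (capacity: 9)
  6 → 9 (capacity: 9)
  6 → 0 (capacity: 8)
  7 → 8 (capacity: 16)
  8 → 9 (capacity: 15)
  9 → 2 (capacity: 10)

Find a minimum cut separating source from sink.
Min cut value = 13, edges: (0,9), (1,2)

Min cut value: 13
Partition: S = [0, 1], T = [2, 3, 4, 5, 6, 7, 8, 9]
Cut edges: (0,9), (1,2)

By max-flow min-cut theorem, max flow = min cut = 13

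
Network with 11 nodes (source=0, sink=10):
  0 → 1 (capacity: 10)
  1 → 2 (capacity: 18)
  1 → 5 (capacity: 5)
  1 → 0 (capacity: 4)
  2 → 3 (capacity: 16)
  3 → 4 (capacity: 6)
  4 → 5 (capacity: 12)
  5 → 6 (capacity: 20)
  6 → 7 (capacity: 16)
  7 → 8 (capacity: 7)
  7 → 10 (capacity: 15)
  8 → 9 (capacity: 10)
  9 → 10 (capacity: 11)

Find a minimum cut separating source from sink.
Min cut value = 10, edges: (0,1)

Min cut value: 10
Partition: S = [0], T = [1, 2, 3, 4, 5, 6, 7, 8, 9, 10]
Cut edges: (0,1)

By max-flow min-cut theorem, max flow = min cut = 10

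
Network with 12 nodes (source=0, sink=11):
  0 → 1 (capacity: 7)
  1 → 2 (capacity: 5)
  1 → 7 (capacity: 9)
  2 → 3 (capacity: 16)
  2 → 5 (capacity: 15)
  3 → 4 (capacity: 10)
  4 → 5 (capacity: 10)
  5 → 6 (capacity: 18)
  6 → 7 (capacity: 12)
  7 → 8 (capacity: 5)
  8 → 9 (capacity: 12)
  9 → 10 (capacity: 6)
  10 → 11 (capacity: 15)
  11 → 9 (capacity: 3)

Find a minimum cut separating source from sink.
Min cut value = 5, edges: (7,8)

Min cut value: 5
Partition: S = [0, 1, 2, 3, 4, 5, 6, 7], T = [8, 9, 10, 11]
Cut edges: (7,8)

By max-flow min-cut theorem, max flow = min cut = 5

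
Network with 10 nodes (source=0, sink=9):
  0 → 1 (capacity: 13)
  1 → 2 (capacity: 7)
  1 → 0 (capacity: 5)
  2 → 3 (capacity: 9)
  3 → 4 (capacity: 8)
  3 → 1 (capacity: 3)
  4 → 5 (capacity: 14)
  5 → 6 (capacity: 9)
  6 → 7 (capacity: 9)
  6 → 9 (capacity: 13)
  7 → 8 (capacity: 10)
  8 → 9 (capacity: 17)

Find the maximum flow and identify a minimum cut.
Max flow = 7, Min cut edges: (1,2)

Maximum flow: 7
Minimum cut: (1,2)
Partition: S = [0, 1], T = [2, 3, 4, 5, 6, 7, 8, 9]

Max-flow min-cut theorem verified: both equal 7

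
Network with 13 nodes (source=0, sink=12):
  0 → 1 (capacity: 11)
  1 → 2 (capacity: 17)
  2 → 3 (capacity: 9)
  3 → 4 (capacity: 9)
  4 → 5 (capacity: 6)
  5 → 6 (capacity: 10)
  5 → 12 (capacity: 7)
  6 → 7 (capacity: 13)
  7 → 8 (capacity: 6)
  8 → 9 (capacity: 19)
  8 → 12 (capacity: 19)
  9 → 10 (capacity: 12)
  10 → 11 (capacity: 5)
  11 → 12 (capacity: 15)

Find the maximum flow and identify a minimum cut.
Max flow = 6, Min cut edges: (4,5)

Maximum flow: 6
Minimum cut: (4,5)
Partition: S = [0, 1, 2, 3, 4], T = [5, 6, 7, 8, 9, 10, 11, 12]

Max-flow min-cut theorem verified: both equal 6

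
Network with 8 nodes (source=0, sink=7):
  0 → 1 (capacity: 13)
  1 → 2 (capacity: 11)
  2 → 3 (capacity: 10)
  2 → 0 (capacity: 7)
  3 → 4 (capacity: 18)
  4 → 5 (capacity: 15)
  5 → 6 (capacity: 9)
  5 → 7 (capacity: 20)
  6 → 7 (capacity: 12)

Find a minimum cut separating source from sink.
Min cut value = 10, edges: (2,3)

Min cut value: 10
Partition: S = [0, 1, 2], T = [3, 4, 5, 6, 7]
Cut edges: (2,3)

By max-flow min-cut theorem, max flow = min cut = 10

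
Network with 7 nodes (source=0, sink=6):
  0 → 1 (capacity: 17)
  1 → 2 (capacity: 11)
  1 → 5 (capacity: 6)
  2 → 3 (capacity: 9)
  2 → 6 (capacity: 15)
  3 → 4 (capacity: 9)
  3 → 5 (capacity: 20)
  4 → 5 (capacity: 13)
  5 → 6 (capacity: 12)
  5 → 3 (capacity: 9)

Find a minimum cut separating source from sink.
Min cut value = 17, edges: (1,2), (1,5)

Min cut value: 17
Partition: S = [0, 1], T = [2, 3, 4, 5, 6]
Cut edges: (1,2), (1,5)

By max-flow min-cut theorem, max flow = min cut = 17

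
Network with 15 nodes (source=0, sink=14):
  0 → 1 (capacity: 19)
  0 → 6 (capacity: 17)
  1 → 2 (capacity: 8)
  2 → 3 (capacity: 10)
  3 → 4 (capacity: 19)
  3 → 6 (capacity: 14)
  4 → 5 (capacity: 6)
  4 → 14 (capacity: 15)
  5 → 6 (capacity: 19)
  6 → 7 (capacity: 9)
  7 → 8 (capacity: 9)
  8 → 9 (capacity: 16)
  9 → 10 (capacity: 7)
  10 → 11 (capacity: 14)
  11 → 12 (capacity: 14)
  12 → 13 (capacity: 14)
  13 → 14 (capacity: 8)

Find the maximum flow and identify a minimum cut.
Max flow = 15, Min cut edges: (1,2), (9,10)

Maximum flow: 15
Minimum cut: (1,2), (9,10)
Partition: S = [0, 1, 5, 6, 7, 8, 9], T = [2, 3, 4, 10, 11, 12, 13, 14]

Max-flow min-cut theorem verified: both equal 15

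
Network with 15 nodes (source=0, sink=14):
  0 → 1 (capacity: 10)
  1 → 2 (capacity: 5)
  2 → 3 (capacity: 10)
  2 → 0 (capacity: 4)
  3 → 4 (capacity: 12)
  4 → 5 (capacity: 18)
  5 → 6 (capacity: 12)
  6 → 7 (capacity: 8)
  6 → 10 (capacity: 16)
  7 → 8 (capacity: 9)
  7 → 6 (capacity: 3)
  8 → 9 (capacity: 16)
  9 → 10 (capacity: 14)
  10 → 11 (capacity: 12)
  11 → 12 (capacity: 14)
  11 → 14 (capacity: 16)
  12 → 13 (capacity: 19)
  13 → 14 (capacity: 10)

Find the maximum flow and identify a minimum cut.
Max flow = 5, Min cut edges: (1,2)

Maximum flow: 5
Minimum cut: (1,2)
Partition: S = [0, 1], T = [2, 3, 4, 5, 6, 7, 8, 9, 10, 11, 12, 13, 14]

Max-flow min-cut theorem verified: both equal 5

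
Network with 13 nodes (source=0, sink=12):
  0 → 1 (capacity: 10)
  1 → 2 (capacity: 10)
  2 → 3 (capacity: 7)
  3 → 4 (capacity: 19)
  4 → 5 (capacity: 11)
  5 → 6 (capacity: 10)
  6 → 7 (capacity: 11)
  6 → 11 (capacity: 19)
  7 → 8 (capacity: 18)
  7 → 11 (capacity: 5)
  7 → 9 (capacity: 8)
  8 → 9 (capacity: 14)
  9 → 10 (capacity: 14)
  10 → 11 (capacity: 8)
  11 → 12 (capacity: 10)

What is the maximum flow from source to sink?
Maximum flow = 7

Max flow: 7

Flow assignment:
  0 → 1: 7/10
  1 → 2: 7/10
  2 → 3: 7/7
  3 → 4: 7/19
  4 → 5: 7/11
  5 → 6: 7/10
  6 → 11: 7/19
  11 → 12: 7/10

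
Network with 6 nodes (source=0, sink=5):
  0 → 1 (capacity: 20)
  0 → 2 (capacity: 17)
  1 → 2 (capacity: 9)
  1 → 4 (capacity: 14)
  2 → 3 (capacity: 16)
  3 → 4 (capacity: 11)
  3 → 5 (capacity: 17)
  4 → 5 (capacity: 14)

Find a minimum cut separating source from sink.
Min cut value = 30, edges: (2,3), (4,5)

Min cut value: 30
Partition: S = [0, 1, 2, 4], T = [3, 5]
Cut edges: (2,3), (4,5)

By max-flow min-cut theorem, max flow = min cut = 30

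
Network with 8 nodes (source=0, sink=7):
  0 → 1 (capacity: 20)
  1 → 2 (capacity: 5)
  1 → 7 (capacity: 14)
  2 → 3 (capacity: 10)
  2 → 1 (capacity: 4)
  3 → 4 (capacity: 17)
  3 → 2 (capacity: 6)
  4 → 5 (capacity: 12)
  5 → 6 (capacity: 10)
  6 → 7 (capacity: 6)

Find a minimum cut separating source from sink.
Min cut value = 19, edges: (1,2), (1,7)

Min cut value: 19
Partition: S = [0, 1], T = [2, 3, 4, 5, 6, 7]
Cut edges: (1,2), (1,7)

By max-flow min-cut theorem, max flow = min cut = 19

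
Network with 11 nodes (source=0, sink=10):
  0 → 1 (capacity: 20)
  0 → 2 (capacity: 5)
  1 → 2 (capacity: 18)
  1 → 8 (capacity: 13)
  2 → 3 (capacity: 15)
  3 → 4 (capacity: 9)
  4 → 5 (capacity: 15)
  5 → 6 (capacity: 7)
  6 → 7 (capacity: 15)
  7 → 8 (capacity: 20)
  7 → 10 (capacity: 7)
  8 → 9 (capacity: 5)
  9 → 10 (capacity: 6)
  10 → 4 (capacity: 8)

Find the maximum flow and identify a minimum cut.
Max flow = 12, Min cut edges: (7,10), (8,9)

Maximum flow: 12
Minimum cut: (7,10), (8,9)
Partition: S = [0, 1, 2, 3, 4, 5, 6, 7, 8], T = [9, 10]

Max-flow min-cut theorem verified: both equal 12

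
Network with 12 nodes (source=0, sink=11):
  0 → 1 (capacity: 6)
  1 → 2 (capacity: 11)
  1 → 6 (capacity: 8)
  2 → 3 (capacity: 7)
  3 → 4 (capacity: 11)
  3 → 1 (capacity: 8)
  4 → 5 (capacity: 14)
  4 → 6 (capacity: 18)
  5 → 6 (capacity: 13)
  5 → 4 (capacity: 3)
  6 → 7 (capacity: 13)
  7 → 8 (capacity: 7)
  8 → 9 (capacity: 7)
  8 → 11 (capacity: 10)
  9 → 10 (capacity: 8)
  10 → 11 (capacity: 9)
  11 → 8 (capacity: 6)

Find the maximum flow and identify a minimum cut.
Max flow = 6, Min cut edges: (0,1)

Maximum flow: 6
Minimum cut: (0,1)
Partition: S = [0], T = [1, 2, 3, 4, 5, 6, 7, 8, 9, 10, 11]

Max-flow min-cut theorem verified: both equal 6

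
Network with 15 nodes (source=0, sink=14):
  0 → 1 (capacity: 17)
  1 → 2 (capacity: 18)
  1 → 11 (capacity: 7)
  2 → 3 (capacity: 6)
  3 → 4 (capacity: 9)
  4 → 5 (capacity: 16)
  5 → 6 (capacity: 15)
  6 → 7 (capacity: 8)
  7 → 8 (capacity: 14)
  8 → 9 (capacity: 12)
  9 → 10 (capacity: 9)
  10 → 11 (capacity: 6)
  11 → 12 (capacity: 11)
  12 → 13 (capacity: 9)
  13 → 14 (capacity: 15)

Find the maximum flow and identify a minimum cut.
Max flow = 9, Min cut edges: (12,13)

Maximum flow: 9
Minimum cut: (12,13)
Partition: S = [0, 1, 2, 3, 4, 5, 6, 7, 8, 9, 10, 11, 12], T = [13, 14]

Max-flow min-cut theorem verified: both equal 9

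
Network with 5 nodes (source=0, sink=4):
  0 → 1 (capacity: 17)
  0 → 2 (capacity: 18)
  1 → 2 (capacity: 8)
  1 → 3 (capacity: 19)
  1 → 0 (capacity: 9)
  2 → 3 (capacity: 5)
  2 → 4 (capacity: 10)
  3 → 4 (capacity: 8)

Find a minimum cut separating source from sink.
Min cut value = 18, edges: (2,4), (3,4)

Min cut value: 18
Partition: S = [0, 1, 2, 3], T = [4]
Cut edges: (2,4), (3,4)

By max-flow min-cut theorem, max flow = min cut = 18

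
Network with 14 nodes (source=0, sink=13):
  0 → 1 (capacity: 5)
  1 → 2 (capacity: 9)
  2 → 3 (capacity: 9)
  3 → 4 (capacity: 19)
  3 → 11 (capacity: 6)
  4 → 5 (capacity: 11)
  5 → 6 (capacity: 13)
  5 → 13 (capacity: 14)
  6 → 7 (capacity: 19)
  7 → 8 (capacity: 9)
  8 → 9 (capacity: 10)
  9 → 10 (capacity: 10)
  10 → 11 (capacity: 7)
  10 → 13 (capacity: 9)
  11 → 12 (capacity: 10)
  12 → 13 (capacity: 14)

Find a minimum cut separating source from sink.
Min cut value = 5, edges: (0,1)

Min cut value: 5
Partition: S = [0], T = [1, 2, 3, 4, 5, 6, 7, 8, 9, 10, 11, 12, 13]
Cut edges: (0,1)

By max-flow min-cut theorem, max flow = min cut = 5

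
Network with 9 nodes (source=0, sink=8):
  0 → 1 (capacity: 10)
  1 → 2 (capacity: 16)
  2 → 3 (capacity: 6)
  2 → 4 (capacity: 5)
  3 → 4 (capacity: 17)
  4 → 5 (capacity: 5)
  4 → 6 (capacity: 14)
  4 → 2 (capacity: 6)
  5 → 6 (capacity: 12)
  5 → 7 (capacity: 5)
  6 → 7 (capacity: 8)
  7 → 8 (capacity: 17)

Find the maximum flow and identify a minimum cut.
Max flow = 10, Min cut edges: (0,1)

Maximum flow: 10
Minimum cut: (0,1)
Partition: S = [0], T = [1, 2, 3, 4, 5, 6, 7, 8]

Max-flow min-cut theorem verified: both equal 10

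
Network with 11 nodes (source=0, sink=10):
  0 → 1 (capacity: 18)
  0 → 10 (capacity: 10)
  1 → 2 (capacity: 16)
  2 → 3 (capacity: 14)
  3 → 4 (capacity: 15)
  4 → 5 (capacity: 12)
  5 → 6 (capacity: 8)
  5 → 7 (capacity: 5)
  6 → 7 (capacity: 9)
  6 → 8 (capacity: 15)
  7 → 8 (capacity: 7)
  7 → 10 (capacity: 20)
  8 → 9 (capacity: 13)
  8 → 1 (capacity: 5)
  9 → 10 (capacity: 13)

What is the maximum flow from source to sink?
Maximum flow = 22

Max flow: 22

Flow assignment:
  0 → 1: 12/18
  0 → 10: 10/10
  1 → 2: 12/16
  2 → 3: 12/14
  3 → 4: 12/15
  4 → 5: 12/12
  5 → 6: 7/8
  5 → 7: 5/5
  6 → 7: 7/9
  7 → 10: 12/20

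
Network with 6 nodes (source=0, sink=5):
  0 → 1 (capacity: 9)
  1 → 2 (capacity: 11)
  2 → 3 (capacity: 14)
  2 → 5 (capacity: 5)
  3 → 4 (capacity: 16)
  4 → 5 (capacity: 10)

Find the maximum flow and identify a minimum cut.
Max flow = 9, Min cut edges: (0,1)

Maximum flow: 9
Minimum cut: (0,1)
Partition: S = [0], T = [1, 2, 3, 4, 5]

Max-flow min-cut theorem verified: both equal 9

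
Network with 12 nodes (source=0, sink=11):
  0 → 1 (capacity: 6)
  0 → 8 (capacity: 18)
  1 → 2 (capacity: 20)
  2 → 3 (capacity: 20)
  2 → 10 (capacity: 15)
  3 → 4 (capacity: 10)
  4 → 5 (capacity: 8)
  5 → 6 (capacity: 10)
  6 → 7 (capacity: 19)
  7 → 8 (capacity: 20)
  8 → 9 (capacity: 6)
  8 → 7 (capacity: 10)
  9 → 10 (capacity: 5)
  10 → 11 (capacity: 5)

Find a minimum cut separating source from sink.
Min cut value = 5, edges: (10,11)

Min cut value: 5
Partition: S = [0, 1, 2, 3, 4, 5, 6, 7, 8, 9, 10], T = [11]
Cut edges: (10,11)

By max-flow min-cut theorem, max flow = min cut = 5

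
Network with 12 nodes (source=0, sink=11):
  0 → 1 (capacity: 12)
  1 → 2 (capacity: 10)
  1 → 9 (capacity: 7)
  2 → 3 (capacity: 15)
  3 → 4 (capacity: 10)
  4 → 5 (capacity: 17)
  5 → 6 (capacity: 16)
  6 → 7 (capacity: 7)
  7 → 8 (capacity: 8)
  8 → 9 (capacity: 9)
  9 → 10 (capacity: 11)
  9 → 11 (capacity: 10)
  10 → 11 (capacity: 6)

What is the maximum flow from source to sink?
Maximum flow = 12

Max flow: 12

Flow assignment:
  0 → 1: 12/12
  1 → 2: 5/10
  1 → 9: 7/7
  2 → 3: 5/15
  3 → 4: 5/10
  4 → 5: 5/17
  5 → 6: 5/16
  6 → 7: 5/7
  7 → 8: 5/8
  8 → 9: 5/9
  9 → 10: 2/11
  9 → 11: 10/10
  10 → 11: 2/6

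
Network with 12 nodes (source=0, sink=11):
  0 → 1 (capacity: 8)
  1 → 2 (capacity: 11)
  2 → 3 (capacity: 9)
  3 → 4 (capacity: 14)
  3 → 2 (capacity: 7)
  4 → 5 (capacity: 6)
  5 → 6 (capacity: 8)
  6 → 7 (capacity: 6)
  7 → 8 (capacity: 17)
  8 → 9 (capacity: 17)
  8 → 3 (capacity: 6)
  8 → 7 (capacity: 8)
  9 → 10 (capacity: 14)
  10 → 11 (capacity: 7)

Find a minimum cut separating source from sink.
Min cut value = 6, edges: (6,7)

Min cut value: 6
Partition: S = [0, 1, 2, 3, 4, 5, 6], T = [7, 8, 9, 10, 11]
Cut edges: (6,7)

By max-flow min-cut theorem, max flow = min cut = 6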